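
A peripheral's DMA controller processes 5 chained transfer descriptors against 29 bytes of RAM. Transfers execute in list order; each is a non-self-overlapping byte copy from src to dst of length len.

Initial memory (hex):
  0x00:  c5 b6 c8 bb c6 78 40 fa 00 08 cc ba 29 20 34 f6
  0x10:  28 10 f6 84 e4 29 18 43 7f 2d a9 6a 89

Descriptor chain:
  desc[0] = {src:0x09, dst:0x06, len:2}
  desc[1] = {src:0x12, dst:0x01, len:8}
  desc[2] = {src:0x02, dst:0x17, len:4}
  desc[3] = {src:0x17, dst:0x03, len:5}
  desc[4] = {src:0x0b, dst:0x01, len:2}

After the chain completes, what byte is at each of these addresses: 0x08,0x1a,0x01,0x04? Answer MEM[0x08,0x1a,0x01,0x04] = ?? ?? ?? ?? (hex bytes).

MEM[0x08,0x1a,0x01,0x04] = 2d 18 ba e4

#0 dst[0x06+2] := {0x08,0xcc}
#1 dst[0x01+8] := {0xf6,0x84,0xe4,0x29,0x18,0x43,0x7f,0x2d}
#2 dst[0x17+4] := {0x84,0xe4,0x29,0x18}
#3 dst[0x03+5] := {0x84,0xe4,0x29,0x18,0x6a}
#4 dst[0x01+2] := {0xba,0x29}
query mem[0x08]=0x2d, mem[0x1a]=0x18, mem[0x01]=0xba, mem[0x04]=0xe4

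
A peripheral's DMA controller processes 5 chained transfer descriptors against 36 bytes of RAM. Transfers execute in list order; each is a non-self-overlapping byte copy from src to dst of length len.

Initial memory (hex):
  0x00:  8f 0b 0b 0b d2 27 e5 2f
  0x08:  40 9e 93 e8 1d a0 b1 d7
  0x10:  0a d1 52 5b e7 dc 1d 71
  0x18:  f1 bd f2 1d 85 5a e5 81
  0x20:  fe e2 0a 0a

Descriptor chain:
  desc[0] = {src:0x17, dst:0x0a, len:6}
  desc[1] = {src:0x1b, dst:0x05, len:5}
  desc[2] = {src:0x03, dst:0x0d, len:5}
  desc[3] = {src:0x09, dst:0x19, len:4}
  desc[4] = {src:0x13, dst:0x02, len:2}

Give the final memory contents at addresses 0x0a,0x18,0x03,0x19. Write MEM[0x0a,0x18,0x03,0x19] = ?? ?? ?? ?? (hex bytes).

MEM[0x0a,0x18,0x03,0x19] = 71 f1 e7 81

D0: mem[0x0a..0x0f] <- [71 f1 bd f2 1d 85]
D1: mem[0x05..0x09] <- [1d 85 5a e5 81]
D2: mem[0x0d..0x11] <- [0b d2 1d 85 5a]
D3: mem[0x19..0x1c] <- [81 71 f1 bd]
D4: mem[0x02..0x03] <- [5b e7]
query mem[0x0a]=0x71, mem[0x18]=0xf1, mem[0x03]=0xe7, mem[0x19]=0x81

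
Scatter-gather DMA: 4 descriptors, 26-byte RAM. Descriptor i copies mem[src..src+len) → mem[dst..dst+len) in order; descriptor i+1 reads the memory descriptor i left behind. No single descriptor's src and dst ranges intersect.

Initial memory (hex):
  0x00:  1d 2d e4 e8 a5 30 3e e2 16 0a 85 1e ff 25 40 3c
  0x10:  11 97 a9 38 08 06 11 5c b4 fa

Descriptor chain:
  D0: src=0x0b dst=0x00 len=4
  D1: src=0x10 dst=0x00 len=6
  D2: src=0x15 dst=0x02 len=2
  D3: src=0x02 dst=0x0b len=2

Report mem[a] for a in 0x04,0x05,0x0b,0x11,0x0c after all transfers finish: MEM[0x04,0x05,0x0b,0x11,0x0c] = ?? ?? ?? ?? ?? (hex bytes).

MEM[0x04,0x05,0x0b,0x11,0x0c] = 08 06 06 97 11

[0] 0x0b->0x00 len=4 : 1e ff 25 40
[1] 0x10->0x00 len=6 : 11 97 a9 38 08 06
[2] 0x15->0x02 len=2 : 06 11
[3] 0x02->0x0b len=2 : 06 11
query mem[0x04]=0x08, mem[0x05]=0x06, mem[0x0b]=0x06, mem[0x11]=0x97, mem[0x0c]=0x11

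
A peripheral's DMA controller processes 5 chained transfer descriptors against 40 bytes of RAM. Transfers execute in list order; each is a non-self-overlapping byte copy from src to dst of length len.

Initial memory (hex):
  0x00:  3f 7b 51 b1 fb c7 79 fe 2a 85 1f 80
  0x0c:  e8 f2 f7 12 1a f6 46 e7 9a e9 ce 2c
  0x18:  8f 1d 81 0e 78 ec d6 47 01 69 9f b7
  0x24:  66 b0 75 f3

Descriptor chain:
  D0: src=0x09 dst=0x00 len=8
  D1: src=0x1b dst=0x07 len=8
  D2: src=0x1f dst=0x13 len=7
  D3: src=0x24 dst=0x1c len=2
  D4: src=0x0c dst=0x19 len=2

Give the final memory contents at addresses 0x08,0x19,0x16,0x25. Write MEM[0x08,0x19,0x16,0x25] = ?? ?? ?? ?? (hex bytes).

MEM[0x08,0x19,0x16,0x25] = 78 01 9f b0

#0 dst[0x00+8] := {0x85,0x1f,0x80,0xe8,0xf2,0xf7,0x12,0x1a}
#1 dst[0x07+8] := {0x0e,0x78,0xec,0xd6,0x47,0x01,0x69,0x9f}
#2 dst[0x13+7] := {0x47,0x01,0x69,0x9f,0xb7,0x66,0xb0}
#3 dst[0x1c+2] := {0x66,0xb0}
#4 dst[0x19+2] := {0x01,0x69}
query mem[0x08]=0x78, mem[0x19]=0x01, mem[0x16]=0x9f, mem[0x25]=0xb0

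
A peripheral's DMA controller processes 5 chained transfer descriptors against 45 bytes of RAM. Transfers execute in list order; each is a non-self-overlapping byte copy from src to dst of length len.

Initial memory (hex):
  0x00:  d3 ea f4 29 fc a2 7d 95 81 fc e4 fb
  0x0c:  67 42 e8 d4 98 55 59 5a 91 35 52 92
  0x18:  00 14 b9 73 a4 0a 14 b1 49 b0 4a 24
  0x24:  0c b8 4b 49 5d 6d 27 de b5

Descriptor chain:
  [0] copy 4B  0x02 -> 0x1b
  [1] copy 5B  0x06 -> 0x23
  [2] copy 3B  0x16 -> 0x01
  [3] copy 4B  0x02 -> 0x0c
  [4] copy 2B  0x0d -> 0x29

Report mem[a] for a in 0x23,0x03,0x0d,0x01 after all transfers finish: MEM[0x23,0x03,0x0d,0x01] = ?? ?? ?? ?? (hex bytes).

[0] 0x02->0x1b len=4 : f4 29 fc a2
[1] 0x06->0x23 len=5 : 7d 95 81 fc e4
[2] 0x16->0x01 len=3 : 52 92 00
[3] 0x02->0x0c len=4 : 92 00 fc a2
[4] 0x0d->0x29 len=2 : 00 fc
query mem[0x23]=0x7d, mem[0x03]=0x00, mem[0x0d]=0x00, mem[0x01]=0x52

MEM[0x23,0x03,0x0d,0x01] = 7d 00 00 52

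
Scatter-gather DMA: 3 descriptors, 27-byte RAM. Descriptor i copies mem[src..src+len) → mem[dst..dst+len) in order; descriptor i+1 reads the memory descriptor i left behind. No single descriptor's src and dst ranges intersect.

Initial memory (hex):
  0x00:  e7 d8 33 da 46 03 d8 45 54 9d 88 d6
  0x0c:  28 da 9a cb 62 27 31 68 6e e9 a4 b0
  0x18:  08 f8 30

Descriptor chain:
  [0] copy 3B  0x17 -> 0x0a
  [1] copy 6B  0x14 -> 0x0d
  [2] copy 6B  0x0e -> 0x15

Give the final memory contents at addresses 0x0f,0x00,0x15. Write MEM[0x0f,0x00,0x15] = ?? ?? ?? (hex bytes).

MEM[0x0f,0x00,0x15] = a4 e7 e9

D0: mem[0x0a..0x0c] <- [b0 08 f8]
D1: mem[0x0d..0x12] <- [6e e9 a4 b0 08 f8]
D2: mem[0x15..0x1a] <- [e9 a4 b0 08 f8 68]
query mem[0x0f]=0xa4, mem[0x00]=0xe7, mem[0x15]=0xe9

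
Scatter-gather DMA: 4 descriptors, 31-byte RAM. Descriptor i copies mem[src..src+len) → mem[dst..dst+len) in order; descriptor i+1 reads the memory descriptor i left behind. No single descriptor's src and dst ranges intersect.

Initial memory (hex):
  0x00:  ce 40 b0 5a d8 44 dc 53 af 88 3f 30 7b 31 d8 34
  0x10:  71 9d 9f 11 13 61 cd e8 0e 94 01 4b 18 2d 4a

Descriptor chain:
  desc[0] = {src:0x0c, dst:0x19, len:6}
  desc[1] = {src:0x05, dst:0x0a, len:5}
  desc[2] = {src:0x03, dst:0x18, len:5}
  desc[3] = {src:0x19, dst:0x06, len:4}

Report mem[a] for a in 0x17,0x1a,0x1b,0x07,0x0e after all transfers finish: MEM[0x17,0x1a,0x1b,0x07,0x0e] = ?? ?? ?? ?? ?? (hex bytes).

MEM[0x17,0x1a,0x1b,0x07,0x0e] = e8 44 dc 44 88

  after D0: wrote 6B at 0x19 = 7b31d834719d
  after D1: wrote 5B at 0x0a = 44dc53af88
  after D2: wrote 5B at 0x18 = 5ad844dc53
  after D3: wrote 4B at 0x06 = d844dc53
query mem[0x17]=0xe8, mem[0x1a]=0x44, mem[0x1b]=0xdc, mem[0x07]=0x44, mem[0x0e]=0x88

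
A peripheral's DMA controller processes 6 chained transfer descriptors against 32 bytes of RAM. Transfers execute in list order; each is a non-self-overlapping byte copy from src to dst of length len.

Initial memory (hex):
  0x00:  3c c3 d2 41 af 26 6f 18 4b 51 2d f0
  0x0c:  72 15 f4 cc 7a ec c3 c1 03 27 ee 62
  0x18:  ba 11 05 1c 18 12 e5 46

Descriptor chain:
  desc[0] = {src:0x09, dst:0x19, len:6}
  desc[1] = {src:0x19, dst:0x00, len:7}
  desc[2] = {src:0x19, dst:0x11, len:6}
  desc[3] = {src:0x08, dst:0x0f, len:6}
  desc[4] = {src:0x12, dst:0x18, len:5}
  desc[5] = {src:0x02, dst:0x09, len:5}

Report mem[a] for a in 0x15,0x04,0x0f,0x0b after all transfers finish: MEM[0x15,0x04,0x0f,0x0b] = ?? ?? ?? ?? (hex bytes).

  after D0: wrote 6B at 0x19 = 512df07215f4
  after D1: wrote 7B at 0x00 = 512df07215f446
  after D2: wrote 6B at 0x11 = 512df07215f4
  after D3: wrote 6B at 0x0f = 4b512df07215
  after D4: wrote 5B at 0x18 = f0721515f4
  after D5: wrote 5B at 0x09 = f07215f446
query mem[0x15]=0x15, mem[0x04]=0x15, mem[0x0f]=0x4b, mem[0x0b]=0x15

MEM[0x15,0x04,0x0f,0x0b] = 15 15 4b 15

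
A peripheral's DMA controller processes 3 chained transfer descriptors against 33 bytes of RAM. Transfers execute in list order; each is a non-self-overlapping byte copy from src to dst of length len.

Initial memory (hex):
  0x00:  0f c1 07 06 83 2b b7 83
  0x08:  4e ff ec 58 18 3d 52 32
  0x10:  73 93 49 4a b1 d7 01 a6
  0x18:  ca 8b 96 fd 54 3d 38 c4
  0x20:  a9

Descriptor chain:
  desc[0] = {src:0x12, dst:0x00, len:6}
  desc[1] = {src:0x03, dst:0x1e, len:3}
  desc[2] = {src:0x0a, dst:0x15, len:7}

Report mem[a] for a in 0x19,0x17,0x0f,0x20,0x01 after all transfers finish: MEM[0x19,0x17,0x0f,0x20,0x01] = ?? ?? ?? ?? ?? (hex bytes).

MEM[0x19,0x17,0x0f,0x20,0x01] = 52 18 32 a6 4a

  after D0: wrote 6B at 0x00 = 494ab1d701a6
  after D1: wrote 3B at 0x1e = d701a6
  after D2: wrote 7B at 0x15 = ec58183d523273
query mem[0x19]=0x52, mem[0x17]=0x18, mem[0x0f]=0x32, mem[0x20]=0xa6, mem[0x01]=0x4a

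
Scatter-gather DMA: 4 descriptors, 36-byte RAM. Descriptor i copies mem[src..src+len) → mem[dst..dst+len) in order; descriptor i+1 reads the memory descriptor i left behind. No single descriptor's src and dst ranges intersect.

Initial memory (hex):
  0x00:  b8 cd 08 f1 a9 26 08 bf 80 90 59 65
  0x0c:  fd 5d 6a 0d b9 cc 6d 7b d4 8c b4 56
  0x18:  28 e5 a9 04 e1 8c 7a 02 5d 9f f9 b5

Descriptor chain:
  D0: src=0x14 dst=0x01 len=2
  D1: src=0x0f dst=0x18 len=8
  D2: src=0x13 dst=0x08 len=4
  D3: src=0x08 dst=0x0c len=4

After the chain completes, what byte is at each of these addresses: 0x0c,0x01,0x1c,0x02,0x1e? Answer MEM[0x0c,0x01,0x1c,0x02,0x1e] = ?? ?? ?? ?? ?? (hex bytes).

D0: mem[0x01..0x02] <- [d4 8c]
D1: mem[0x18..0x1f] <- [0d b9 cc 6d 7b d4 8c b4]
D2: mem[0x08..0x0b] <- [7b d4 8c b4]
D3: mem[0x0c..0x0f] <- [7b d4 8c b4]
query mem[0x0c]=0x7b, mem[0x01]=0xd4, mem[0x1c]=0x7b, mem[0x02]=0x8c, mem[0x1e]=0x8c

MEM[0x0c,0x01,0x1c,0x02,0x1e] = 7b d4 7b 8c 8c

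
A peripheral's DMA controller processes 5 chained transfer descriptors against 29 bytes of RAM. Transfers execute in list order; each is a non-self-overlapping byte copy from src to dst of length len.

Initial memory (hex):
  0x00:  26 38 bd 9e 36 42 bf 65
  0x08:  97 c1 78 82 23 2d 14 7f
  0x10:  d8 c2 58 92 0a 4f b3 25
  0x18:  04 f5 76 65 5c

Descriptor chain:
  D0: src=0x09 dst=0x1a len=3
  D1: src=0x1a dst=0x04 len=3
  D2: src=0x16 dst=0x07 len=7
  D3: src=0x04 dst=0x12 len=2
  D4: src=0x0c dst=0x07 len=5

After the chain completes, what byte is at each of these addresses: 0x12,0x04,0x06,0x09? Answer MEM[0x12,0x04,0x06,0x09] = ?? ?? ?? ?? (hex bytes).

  after D0: wrote 3B at 0x1a = c17882
  after D1: wrote 3B at 0x04 = c17882
  after D2: wrote 7B at 0x07 = b32504f5c17882
  after D3: wrote 2B at 0x12 = c178
  after D4: wrote 5B at 0x07 = 7882147fd8
query mem[0x12]=0xc1, mem[0x04]=0xc1, mem[0x06]=0x82, mem[0x09]=0x14

MEM[0x12,0x04,0x06,0x09] = c1 c1 82 14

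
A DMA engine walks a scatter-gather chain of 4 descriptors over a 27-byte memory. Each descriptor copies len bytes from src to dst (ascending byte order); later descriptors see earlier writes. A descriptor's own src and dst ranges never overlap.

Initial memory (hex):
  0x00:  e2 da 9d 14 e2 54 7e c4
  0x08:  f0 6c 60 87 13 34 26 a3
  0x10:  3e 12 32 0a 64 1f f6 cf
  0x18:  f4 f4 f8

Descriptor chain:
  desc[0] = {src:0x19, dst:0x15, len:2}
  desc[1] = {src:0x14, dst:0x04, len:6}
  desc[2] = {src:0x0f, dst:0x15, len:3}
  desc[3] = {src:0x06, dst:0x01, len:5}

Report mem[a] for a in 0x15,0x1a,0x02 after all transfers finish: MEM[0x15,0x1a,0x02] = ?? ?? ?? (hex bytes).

#0 dst[0x15+2] := {0xf4,0xf8}
#1 dst[0x04+6] := {0x64,0xf4,0xf8,0xcf,0xf4,0xf4}
#2 dst[0x15+3] := {0xa3,0x3e,0x12}
#3 dst[0x01+5] := {0xf8,0xcf,0xf4,0xf4,0x60}
query mem[0x15]=0xa3, mem[0x1a]=0xf8, mem[0x02]=0xcf

MEM[0x15,0x1a,0x02] = a3 f8 cf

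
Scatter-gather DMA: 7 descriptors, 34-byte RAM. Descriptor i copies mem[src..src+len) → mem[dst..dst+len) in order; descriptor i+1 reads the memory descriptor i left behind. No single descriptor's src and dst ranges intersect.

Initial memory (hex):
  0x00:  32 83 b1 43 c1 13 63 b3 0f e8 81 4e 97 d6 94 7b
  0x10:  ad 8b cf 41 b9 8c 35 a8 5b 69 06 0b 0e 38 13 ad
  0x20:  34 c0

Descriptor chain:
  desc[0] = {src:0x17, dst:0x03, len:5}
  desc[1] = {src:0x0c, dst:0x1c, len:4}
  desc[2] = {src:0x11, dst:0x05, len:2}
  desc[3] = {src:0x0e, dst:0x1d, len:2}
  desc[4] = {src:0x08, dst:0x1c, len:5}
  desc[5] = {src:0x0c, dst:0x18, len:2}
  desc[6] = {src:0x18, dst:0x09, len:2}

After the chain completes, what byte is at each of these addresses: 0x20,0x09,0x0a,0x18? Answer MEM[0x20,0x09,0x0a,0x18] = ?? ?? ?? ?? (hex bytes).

MEM[0x20,0x09,0x0a,0x18] = 97 97 d6 97

D0: mem[0x03..0x07] <- [a8 5b 69 06 0b]
D1: mem[0x1c..0x1f] <- [97 d6 94 7b]
D2: mem[0x05..0x06] <- [8b cf]
D3: mem[0x1d..0x1e] <- [94 7b]
D4: mem[0x1c..0x20] <- [0f e8 81 4e 97]
D5: mem[0x18..0x19] <- [97 d6]
D6: mem[0x09..0x0a] <- [97 d6]
query mem[0x20]=0x97, mem[0x09]=0x97, mem[0x0a]=0xd6, mem[0x18]=0x97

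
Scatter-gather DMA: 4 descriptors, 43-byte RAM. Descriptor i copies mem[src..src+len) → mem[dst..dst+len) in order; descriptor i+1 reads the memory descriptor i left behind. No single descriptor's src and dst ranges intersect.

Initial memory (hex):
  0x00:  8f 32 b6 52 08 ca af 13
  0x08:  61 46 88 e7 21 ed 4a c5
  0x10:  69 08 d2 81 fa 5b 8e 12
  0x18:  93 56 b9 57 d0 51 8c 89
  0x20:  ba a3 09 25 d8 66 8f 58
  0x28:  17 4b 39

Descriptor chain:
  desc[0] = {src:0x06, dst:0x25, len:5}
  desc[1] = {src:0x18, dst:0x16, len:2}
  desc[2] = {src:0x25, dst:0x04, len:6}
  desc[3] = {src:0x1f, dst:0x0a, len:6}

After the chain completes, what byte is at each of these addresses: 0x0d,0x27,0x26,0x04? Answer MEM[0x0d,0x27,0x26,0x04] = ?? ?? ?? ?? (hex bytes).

[0] 0x06->0x25 len=5 : af 13 61 46 88
[1] 0x18->0x16 len=2 : 93 56
[2] 0x25->0x04 len=6 : af 13 61 46 88 39
[3] 0x1f->0x0a len=6 : 89 ba a3 09 25 d8
query mem[0x0d]=0x09, mem[0x27]=0x61, mem[0x26]=0x13, mem[0x04]=0xaf

MEM[0x0d,0x27,0x26,0x04] = 09 61 13 af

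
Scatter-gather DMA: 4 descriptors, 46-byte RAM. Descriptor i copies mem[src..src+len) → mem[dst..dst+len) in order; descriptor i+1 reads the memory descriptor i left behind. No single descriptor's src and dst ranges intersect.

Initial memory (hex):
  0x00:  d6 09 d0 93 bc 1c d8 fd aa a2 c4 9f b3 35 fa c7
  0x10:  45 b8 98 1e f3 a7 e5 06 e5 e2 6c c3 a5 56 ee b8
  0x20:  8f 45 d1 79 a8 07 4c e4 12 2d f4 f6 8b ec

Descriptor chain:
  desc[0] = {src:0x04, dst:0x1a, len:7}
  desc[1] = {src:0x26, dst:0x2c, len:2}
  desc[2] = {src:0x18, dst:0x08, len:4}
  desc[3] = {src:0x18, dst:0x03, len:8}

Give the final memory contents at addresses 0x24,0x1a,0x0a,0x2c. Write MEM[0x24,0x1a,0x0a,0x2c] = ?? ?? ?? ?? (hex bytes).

[0] 0x04->0x1a len=7 : bc 1c d8 fd aa a2 c4
[1] 0x26->0x2c len=2 : 4c e4
[2] 0x18->0x08 len=4 : e5 e2 bc 1c
[3] 0x18->0x03 len=8 : e5 e2 bc 1c d8 fd aa a2
query mem[0x24]=0xa8, mem[0x1a]=0xbc, mem[0x0a]=0xa2, mem[0x2c]=0x4c

MEM[0x24,0x1a,0x0a,0x2c] = a8 bc a2 4c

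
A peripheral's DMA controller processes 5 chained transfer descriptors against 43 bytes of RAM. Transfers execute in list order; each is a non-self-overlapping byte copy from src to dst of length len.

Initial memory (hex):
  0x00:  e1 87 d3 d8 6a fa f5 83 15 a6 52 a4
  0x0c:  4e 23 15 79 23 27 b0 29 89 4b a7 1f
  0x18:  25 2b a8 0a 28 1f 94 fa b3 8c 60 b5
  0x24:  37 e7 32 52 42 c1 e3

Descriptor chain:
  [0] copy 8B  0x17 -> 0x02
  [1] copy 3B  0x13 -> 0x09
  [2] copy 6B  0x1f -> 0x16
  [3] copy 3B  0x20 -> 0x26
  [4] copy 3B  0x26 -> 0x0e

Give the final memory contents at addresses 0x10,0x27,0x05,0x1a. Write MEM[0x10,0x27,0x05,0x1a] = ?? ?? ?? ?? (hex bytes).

MEM[0x10,0x27,0x05,0x1a] = 60 8c a8 b5

[0] 0x17->0x02 len=8 : 1f 25 2b a8 0a 28 1f 94
[1] 0x13->0x09 len=3 : 29 89 4b
[2] 0x1f->0x16 len=6 : fa b3 8c 60 b5 37
[3] 0x20->0x26 len=3 : b3 8c 60
[4] 0x26->0x0e len=3 : b3 8c 60
query mem[0x10]=0x60, mem[0x27]=0x8c, mem[0x05]=0xa8, mem[0x1a]=0xb5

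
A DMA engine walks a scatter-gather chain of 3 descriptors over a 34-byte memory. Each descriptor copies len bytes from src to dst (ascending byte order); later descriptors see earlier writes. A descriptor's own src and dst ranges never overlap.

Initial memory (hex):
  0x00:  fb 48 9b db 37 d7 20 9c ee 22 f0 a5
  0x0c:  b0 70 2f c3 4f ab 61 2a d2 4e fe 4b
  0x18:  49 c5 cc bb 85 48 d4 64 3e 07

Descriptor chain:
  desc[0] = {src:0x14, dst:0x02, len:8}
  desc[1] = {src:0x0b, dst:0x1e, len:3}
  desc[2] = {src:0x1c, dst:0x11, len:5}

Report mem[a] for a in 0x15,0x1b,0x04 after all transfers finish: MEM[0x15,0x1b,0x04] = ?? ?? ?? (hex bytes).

#0 dst[0x02+8] := {0xd2,0x4e,0xfe,0x4b,0x49,0xc5,0xcc,0xbb}
#1 dst[0x1e+3] := {0xa5,0xb0,0x70}
#2 dst[0x11+5] := {0x85,0x48,0xa5,0xb0,0x70}
query mem[0x15]=0x70, mem[0x1b]=0xbb, mem[0x04]=0xfe

MEM[0x15,0x1b,0x04] = 70 bb fe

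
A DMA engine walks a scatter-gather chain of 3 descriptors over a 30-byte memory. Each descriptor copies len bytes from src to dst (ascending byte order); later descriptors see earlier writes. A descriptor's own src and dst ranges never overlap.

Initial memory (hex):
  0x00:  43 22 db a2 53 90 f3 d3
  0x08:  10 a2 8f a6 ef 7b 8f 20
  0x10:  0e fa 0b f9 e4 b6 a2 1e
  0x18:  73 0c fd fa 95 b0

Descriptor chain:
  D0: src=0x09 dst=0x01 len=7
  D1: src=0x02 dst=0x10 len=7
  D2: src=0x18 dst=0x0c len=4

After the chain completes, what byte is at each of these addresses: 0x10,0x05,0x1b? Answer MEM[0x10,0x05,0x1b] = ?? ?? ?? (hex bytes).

MEM[0x10,0x05,0x1b] = 8f 7b fa

  after D0: wrote 7B at 0x01 = a28fa6ef7b8f20
  after D1: wrote 7B at 0x10 = 8fa6ef7b8f2010
  after D2: wrote 4B at 0x0c = 730cfdfa
query mem[0x10]=0x8f, mem[0x05]=0x7b, mem[0x1b]=0xfa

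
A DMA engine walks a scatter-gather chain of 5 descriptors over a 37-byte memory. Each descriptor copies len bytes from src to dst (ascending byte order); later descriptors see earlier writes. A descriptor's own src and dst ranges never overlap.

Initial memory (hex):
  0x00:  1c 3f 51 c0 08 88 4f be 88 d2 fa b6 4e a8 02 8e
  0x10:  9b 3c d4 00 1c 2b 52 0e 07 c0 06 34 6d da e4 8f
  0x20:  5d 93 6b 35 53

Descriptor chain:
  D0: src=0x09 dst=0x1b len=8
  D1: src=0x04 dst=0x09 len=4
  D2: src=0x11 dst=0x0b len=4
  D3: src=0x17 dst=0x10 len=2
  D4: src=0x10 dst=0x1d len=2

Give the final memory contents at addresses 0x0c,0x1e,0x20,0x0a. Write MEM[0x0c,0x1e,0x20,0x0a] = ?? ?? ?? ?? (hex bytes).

MEM[0x0c,0x1e,0x20,0x0a] = d4 07 02 88

#0 dst[0x1b+8] := {0xd2,0xfa,0xb6,0x4e,0xa8,0x02,0x8e,0x9b}
#1 dst[0x09+4] := {0x08,0x88,0x4f,0xbe}
#2 dst[0x0b+4] := {0x3c,0xd4,0x00,0x1c}
#3 dst[0x10+2] := {0x0e,0x07}
#4 dst[0x1d+2] := {0x0e,0x07}
query mem[0x0c]=0xd4, mem[0x1e]=0x07, mem[0x20]=0x02, mem[0x0a]=0x88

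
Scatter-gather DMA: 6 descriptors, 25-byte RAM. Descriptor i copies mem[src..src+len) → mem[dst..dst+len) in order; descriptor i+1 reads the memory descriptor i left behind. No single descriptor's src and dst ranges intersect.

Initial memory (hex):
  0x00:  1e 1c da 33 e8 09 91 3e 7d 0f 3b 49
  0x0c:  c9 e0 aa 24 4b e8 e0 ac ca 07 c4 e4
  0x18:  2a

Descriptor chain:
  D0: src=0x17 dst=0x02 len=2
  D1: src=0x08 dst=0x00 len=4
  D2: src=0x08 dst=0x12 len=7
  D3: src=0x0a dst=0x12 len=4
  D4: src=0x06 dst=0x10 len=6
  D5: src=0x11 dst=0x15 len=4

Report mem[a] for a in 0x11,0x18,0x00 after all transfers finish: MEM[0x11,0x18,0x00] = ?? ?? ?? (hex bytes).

MEM[0x11,0x18,0x00] = 3e 3b 7d

[0] 0x17->0x02 len=2 : e4 2a
[1] 0x08->0x00 len=4 : 7d 0f 3b 49
[2] 0x08->0x12 len=7 : 7d 0f 3b 49 c9 e0 aa
[3] 0x0a->0x12 len=4 : 3b 49 c9 e0
[4] 0x06->0x10 len=6 : 91 3e 7d 0f 3b 49
[5] 0x11->0x15 len=4 : 3e 7d 0f 3b
query mem[0x11]=0x3e, mem[0x18]=0x3b, mem[0x00]=0x7d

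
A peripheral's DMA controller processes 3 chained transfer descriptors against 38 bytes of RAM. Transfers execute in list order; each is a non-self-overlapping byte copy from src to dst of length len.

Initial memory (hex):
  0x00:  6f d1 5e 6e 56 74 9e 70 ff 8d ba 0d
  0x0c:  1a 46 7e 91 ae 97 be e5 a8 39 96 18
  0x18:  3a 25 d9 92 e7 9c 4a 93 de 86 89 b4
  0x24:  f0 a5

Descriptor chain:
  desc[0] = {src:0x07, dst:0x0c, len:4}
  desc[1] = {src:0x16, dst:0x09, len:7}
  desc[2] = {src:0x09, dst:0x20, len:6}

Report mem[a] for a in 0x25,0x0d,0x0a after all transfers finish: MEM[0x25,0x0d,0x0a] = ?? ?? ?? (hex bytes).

  after D0: wrote 4B at 0x0c = 70ff8dba
  after D1: wrote 7B at 0x09 = 96183a25d992e7
  after D2: wrote 6B at 0x20 = 96183a25d992
query mem[0x25]=0x92, mem[0x0d]=0xd9, mem[0x0a]=0x18

MEM[0x25,0x0d,0x0a] = 92 d9 18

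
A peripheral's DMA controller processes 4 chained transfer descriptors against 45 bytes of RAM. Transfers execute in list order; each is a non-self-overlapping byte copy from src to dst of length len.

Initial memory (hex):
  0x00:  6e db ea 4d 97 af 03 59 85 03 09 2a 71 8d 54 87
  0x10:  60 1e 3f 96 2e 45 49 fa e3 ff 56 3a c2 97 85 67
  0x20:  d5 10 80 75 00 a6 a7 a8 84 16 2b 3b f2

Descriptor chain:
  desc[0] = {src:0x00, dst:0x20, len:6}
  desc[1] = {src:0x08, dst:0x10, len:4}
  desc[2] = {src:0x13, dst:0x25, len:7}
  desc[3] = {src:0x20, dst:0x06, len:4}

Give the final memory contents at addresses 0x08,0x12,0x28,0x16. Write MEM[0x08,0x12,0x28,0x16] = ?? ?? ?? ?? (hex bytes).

[0] 0x00->0x20 len=6 : 6e db ea 4d 97 af
[1] 0x08->0x10 len=4 : 85 03 09 2a
[2] 0x13->0x25 len=7 : 2a 2e 45 49 fa e3 ff
[3] 0x20->0x06 len=4 : 6e db ea 4d
query mem[0x08]=0xea, mem[0x12]=0x09, mem[0x28]=0x49, mem[0x16]=0x49

MEM[0x08,0x12,0x28,0x16] = ea 09 49 49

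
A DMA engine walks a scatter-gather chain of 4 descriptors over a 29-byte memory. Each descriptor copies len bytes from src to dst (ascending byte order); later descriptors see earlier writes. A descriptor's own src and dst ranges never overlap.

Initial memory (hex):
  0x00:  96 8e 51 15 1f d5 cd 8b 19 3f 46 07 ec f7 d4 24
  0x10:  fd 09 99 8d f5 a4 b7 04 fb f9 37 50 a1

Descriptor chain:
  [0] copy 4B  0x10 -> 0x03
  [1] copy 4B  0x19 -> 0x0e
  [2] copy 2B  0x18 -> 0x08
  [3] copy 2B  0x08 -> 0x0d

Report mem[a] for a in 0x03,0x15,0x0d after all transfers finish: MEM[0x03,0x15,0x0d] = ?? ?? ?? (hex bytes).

MEM[0x03,0x15,0x0d] = fd a4 fb

D0: mem[0x03..0x06] <- [fd 09 99 8d]
D1: mem[0x0e..0x11] <- [f9 37 50 a1]
D2: mem[0x08..0x09] <- [fb f9]
D3: mem[0x0d..0x0e] <- [fb f9]
query mem[0x03]=0xfd, mem[0x15]=0xa4, mem[0x0d]=0xfb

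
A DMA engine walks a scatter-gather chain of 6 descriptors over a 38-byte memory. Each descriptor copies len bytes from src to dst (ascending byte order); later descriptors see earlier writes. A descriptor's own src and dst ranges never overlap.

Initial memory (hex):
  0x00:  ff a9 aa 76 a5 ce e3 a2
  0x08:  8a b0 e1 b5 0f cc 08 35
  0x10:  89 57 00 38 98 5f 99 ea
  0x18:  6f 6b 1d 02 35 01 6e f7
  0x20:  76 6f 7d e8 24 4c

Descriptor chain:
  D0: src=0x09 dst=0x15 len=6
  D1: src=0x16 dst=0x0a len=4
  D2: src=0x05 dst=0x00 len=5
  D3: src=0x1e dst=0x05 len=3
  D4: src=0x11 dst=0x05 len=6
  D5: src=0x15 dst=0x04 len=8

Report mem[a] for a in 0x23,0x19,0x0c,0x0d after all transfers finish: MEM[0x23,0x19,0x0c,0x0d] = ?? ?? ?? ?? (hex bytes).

MEM[0x23,0x19,0x0c,0x0d] = e8 cc 0f cc

  after D0: wrote 6B at 0x15 = b0e1b50fcc08
  after D1: wrote 4B at 0x0a = e1b50fcc
  after D2: wrote 5B at 0x00 = cee3a28ab0
  after D3: wrote 3B at 0x05 = 6ef776
  after D4: wrote 6B at 0x05 = 57003898b0e1
  after D5: wrote 8B at 0x04 = b0e1b50fcc080235
query mem[0x23]=0xe8, mem[0x19]=0xcc, mem[0x0c]=0x0f, mem[0x0d]=0xcc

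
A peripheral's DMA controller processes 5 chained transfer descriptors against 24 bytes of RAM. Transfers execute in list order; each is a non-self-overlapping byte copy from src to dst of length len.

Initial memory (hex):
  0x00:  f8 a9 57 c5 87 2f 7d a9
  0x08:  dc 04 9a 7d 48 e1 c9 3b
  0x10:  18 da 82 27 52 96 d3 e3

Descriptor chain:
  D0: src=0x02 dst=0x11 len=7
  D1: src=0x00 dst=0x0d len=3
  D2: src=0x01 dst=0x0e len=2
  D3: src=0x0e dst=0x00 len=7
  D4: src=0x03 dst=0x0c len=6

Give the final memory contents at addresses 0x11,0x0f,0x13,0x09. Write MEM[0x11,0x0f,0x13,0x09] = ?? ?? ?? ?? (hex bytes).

MEM[0x11,0x0f,0x13,0x09] = dc 2f 87 04

D0: mem[0x11..0x17] <- [57 c5 87 2f 7d a9 dc]
D1: mem[0x0d..0x0f] <- [f8 a9 57]
D2: mem[0x0e..0x0f] <- [a9 57]
D3: mem[0x00..0x06] <- [a9 57 18 57 c5 87 2f]
D4: mem[0x0c..0x11] <- [57 c5 87 2f a9 dc]
query mem[0x11]=0xdc, mem[0x0f]=0x2f, mem[0x13]=0x87, mem[0x09]=0x04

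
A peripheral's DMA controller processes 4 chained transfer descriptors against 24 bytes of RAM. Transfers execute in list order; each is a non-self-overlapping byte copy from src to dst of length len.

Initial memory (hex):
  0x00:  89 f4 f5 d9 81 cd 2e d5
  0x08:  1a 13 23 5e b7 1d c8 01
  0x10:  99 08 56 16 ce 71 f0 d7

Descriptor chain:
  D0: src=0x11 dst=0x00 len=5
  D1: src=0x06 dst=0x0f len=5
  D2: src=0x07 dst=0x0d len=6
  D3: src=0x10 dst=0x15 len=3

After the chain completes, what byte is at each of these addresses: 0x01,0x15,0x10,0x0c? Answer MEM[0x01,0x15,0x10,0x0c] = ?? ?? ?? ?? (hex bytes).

MEM[0x01,0x15,0x10,0x0c] = 56 23 23 b7

D0: mem[0x00..0x04] <- [08 56 16 ce 71]
D1: mem[0x0f..0x13] <- [2e d5 1a 13 23]
D2: mem[0x0d..0x12] <- [d5 1a 13 23 5e b7]
D3: mem[0x15..0x17] <- [23 5e b7]
query mem[0x01]=0x56, mem[0x15]=0x23, mem[0x10]=0x23, mem[0x0c]=0xb7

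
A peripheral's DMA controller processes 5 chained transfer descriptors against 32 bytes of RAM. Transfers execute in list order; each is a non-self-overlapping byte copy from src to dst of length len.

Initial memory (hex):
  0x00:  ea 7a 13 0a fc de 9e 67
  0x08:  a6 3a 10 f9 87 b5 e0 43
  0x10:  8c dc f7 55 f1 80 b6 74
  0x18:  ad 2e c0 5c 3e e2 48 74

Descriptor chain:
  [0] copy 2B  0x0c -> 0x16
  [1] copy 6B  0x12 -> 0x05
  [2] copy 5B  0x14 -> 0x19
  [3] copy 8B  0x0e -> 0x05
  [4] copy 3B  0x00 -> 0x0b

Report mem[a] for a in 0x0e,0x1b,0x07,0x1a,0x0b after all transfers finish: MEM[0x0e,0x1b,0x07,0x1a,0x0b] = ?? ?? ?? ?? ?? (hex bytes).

MEM[0x0e,0x1b,0x07,0x1a,0x0b] = e0 87 8c 80 ea

[0] 0x0c->0x16 len=2 : 87 b5
[1] 0x12->0x05 len=6 : f7 55 f1 80 87 b5
[2] 0x14->0x19 len=5 : f1 80 87 b5 ad
[3] 0x0e->0x05 len=8 : e0 43 8c dc f7 55 f1 80
[4] 0x00->0x0b len=3 : ea 7a 13
query mem[0x0e]=0xe0, mem[0x1b]=0x87, mem[0x07]=0x8c, mem[0x1a]=0x80, mem[0x0b]=0xea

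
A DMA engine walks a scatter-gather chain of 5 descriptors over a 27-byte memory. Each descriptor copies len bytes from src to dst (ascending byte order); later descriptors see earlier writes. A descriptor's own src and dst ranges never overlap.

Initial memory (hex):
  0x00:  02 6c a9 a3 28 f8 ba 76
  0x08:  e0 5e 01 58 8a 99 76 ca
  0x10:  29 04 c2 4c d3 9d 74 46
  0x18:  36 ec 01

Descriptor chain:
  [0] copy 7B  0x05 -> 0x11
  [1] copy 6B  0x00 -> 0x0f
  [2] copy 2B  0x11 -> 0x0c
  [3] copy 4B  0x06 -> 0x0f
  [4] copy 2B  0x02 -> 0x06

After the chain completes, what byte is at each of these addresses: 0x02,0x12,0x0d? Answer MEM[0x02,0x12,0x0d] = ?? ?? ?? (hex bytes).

MEM[0x02,0x12,0x0d] = a9 5e a3

  after D0: wrote 7B at 0x11 = f8ba76e05e0158
  after D1: wrote 6B at 0x0f = 026ca9a328f8
  after D2: wrote 2B at 0x0c = a9a3
  after D3: wrote 4B at 0x0f = ba76e05e
  after D4: wrote 2B at 0x06 = a9a3
query mem[0x02]=0xa9, mem[0x12]=0x5e, mem[0x0d]=0xa3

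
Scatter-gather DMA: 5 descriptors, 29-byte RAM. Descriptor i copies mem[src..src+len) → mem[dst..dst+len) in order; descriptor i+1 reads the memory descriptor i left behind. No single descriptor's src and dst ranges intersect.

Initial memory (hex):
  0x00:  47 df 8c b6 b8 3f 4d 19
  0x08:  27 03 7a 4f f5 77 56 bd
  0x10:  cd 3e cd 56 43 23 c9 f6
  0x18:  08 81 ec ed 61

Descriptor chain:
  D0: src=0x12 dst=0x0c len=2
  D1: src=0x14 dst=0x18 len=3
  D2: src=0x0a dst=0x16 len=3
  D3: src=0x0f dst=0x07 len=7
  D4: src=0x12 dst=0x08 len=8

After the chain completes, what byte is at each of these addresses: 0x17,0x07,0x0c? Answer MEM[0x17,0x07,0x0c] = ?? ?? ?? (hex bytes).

  after D0: wrote 2B at 0x0c = cd56
  after D1: wrote 3B at 0x18 = 4323c9
  after D2: wrote 3B at 0x16 = 7a4fcd
  after D3: wrote 7B at 0x07 = bdcd3ecd564323
  after D4: wrote 8B at 0x08 = cd5643237a4fcd23
query mem[0x17]=0x4f, mem[0x07]=0xbd, mem[0x0c]=0x7a

MEM[0x17,0x07,0x0c] = 4f bd 7a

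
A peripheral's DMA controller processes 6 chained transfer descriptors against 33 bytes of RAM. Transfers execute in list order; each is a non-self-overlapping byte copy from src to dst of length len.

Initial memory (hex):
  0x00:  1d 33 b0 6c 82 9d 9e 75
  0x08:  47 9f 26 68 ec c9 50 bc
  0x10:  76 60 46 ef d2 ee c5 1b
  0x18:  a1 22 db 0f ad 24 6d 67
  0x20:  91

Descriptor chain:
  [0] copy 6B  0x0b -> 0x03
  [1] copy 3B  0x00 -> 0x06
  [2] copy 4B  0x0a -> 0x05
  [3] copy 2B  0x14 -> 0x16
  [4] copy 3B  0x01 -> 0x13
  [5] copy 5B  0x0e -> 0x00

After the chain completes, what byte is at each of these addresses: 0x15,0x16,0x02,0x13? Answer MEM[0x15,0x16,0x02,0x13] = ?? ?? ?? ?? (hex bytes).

MEM[0x15,0x16,0x02,0x13] = 68 d2 76 33

D0: mem[0x03..0x08] <- [68 ec c9 50 bc 76]
D1: mem[0x06..0x08] <- [1d 33 b0]
D2: mem[0x05..0x08] <- [26 68 ec c9]
D3: mem[0x16..0x17] <- [d2 ee]
D4: mem[0x13..0x15] <- [33 b0 68]
D5: mem[0x00..0x04] <- [50 bc 76 60 46]
query mem[0x15]=0x68, mem[0x16]=0xd2, mem[0x02]=0x76, mem[0x13]=0x33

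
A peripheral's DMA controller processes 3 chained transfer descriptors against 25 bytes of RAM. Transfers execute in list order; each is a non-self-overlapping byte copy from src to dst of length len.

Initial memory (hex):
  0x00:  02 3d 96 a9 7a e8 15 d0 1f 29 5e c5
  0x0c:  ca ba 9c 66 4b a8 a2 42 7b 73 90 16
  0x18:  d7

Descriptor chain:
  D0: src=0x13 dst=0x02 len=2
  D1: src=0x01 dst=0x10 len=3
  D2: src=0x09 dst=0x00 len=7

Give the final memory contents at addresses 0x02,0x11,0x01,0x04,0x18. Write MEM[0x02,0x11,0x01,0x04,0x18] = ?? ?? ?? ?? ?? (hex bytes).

MEM[0x02,0x11,0x01,0x04,0x18] = c5 42 5e ba d7

D0: mem[0x02..0x03] <- [42 7b]
D1: mem[0x10..0x12] <- [3d 42 7b]
D2: mem[0x00..0x06] <- [29 5e c5 ca ba 9c 66]
query mem[0x02]=0xc5, mem[0x11]=0x42, mem[0x01]=0x5e, mem[0x04]=0xba, mem[0x18]=0xd7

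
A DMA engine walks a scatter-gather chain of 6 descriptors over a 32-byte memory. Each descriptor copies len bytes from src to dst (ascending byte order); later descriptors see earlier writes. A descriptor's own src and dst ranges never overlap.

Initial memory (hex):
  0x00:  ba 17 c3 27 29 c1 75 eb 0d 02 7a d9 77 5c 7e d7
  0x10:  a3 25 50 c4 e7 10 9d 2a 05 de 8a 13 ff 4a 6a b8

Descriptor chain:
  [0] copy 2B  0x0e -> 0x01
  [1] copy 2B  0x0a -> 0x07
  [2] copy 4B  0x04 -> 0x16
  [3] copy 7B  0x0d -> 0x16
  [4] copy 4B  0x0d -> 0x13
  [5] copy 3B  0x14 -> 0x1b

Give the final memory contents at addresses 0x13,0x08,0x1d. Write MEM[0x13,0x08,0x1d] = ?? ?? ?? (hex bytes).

  after D0: wrote 2B at 0x01 = 7ed7
  after D1: wrote 2B at 0x07 = 7ad9
  after D2: wrote 4B at 0x16 = 29c1757a
  after D3: wrote 7B at 0x16 = 5c7ed7a32550c4
  after D4: wrote 4B at 0x13 = 5c7ed7a3
  after D5: wrote 3B at 0x1b = 7ed7a3
query mem[0x13]=0x5c, mem[0x08]=0xd9, mem[0x1d]=0xa3

MEM[0x13,0x08,0x1d] = 5c d9 a3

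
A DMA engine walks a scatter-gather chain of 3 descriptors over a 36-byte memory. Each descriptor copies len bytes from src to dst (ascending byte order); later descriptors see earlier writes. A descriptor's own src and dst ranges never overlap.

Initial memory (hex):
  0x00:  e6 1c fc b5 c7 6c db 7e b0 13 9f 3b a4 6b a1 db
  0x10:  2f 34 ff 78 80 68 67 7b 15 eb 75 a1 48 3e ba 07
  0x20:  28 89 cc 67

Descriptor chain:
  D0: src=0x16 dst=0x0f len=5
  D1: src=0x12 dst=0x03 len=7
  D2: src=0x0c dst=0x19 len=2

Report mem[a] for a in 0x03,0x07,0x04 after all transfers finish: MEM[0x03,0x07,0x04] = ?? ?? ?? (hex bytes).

MEM[0x03,0x07,0x04] = eb 67 75

  after D0: wrote 5B at 0x0f = 677b15eb75
  after D1: wrote 7B at 0x03 = eb758068677b15
  after D2: wrote 2B at 0x19 = a46b
query mem[0x03]=0xeb, mem[0x07]=0x67, mem[0x04]=0x75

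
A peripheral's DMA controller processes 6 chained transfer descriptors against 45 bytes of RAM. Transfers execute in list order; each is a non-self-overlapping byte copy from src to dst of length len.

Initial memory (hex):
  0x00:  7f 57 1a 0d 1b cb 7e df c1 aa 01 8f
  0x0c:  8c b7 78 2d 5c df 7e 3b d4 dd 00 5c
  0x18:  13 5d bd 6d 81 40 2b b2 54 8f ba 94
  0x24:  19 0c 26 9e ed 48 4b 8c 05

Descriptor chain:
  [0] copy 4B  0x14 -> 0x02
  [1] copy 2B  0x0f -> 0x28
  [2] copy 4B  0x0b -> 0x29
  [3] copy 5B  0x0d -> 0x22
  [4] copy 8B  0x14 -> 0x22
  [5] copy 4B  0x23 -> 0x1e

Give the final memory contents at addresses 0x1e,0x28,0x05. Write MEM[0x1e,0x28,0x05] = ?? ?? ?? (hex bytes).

  after D0: wrote 4B at 0x02 = d4dd005c
  after D1: wrote 2B at 0x28 = 2d5c
  after D2: wrote 4B at 0x29 = 8f8cb778
  after D3: wrote 5B at 0x22 = b7782d5cdf
  after D4: wrote 8B at 0x22 = d4dd005c135dbd6d
  after D5: wrote 4B at 0x1e = dd005c13
query mem[0x1e]=0xdd, mem[0x28]=0xbd, mem[0x05]=0x5c

MEM[0x1e,0x28,0x05] = dd bd 5c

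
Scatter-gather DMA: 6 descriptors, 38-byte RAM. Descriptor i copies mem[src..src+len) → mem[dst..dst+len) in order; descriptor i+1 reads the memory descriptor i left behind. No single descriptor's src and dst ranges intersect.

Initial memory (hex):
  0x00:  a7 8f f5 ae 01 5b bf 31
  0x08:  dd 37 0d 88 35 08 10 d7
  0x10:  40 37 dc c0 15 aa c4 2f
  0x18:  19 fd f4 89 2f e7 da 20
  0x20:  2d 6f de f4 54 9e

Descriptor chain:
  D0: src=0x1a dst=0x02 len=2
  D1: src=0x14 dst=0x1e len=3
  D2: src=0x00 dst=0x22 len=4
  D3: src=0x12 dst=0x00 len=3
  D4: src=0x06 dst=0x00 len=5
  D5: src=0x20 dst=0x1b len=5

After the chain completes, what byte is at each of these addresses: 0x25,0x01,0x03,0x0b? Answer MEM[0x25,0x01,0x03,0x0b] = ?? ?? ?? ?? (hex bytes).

[0] 0x1a->0x02 len=2 : f4 89
[1] 0x14->0x1e len=3 : 15 aa c4
[2] 0x00->0x22 len=4 : a7 8f f4 89
[3] 0x12->0x00 len=3 : dc c0 15
[4] 0x06->0x00 len=5 : bf 31 dd 37 0d
[5] 0x20->0x1b len=5 : c4 6f a7 8f f4
query mem[0x25]=0x89, mem[0x01]=0x31, mem[0x03]=0x37, mem[0x0b]=0x88

MEM[0x25,0x01,0x03,0x0b] = 89 31 37 88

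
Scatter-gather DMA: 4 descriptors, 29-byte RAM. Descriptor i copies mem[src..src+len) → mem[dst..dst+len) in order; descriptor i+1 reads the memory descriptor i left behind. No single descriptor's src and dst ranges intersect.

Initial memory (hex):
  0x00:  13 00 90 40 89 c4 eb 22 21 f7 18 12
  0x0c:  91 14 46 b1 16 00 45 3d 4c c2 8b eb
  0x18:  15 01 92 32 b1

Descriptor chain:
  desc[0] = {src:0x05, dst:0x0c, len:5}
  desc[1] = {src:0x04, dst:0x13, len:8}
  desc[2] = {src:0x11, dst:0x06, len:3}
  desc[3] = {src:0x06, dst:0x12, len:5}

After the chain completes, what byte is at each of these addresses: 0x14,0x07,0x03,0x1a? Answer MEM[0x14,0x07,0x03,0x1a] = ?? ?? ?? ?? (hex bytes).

MEM[0x14,0x07,0x03,0x1a] = 89 45 40 12

D0: mem[0x0c..0x10] <- [c4 eb 22 21 f7]
D1: mem[0x13..0x1a] <- [89 c4 eb 22 21 f7 18 12]
D2: mem[0x06..0x08] <- [00 45 89]
D3: mem[0x12..0x16] <- [00 45 89 f7 18]
query mem[0x14]=0x89, mem[0x07]=0x45, mem[0x03]=0x40, mem[0x1a]=0x12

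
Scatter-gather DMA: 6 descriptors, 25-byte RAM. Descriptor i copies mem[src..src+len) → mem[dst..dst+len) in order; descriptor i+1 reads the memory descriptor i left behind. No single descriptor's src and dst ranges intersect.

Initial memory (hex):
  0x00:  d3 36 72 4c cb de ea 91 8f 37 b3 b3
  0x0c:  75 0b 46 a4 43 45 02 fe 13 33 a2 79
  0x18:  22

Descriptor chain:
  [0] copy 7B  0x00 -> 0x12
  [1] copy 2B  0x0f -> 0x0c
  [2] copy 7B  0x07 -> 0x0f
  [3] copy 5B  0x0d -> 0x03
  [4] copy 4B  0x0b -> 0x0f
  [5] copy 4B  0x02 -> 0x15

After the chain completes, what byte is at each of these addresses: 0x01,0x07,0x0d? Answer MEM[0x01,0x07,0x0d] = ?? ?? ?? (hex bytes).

MEM[0x01,0x07,0x0d] = 36 37 43

#0 dst[0x12+7] := {0xd3,0x36,0x72,0x4c,0xcb,0xde,0xea}
#1 dst[0x0c+2] := {0xa4,0x43}
#2 dst[0x0f+7] := {0x91,0x8f,0x37,0xb3,0xb3,0xa4,0x43}
#3 dst[0x03+5] := {0x43,0x46,0x91,0x8f,0x37}
#4 dst[0x0f+4] := {0xb3,0xa4,0x43,0x46}
#5 dst[0x15+4] := {0x72,0x43,0x46,0x91}
query mem[0x01]=0x36, mem[0x07]=0x37, mem[0x0d]=0x43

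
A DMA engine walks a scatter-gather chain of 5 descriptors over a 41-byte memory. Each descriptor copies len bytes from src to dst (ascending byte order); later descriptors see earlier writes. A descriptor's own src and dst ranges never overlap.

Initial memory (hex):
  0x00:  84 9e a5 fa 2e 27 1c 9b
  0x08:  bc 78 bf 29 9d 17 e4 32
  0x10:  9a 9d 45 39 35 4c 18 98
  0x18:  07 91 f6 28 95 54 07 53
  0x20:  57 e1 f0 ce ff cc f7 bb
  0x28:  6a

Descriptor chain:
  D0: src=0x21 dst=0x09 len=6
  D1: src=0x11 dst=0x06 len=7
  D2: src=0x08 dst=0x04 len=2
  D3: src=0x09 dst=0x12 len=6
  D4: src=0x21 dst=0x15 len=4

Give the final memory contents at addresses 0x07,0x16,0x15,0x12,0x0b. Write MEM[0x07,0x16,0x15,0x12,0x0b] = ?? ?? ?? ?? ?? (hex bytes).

D0: mem[0x09..0x0e] <- [e1 f0 ce ff cc f7]
D1: mem[0x06..0x0c] <- [9d 45 39 35 4c 18 98]
D2: mem[0x04..0x05] <- [39 35]
D3: mem[0x12..0x17] <- [35 4c 18 98 cc f7]
D4: mem[0x15..0x18] <- [e1 f0 ce ff]
query mem[0x07]=0x45, mem[0x16]=0xf0, mem[0x15]=0xe1, mem[0x12]=0x35, mem[0x0b]=0x18

MEM[0x07,0x16,0x15,0x12,0x0b] = 45 f0 e1 35 18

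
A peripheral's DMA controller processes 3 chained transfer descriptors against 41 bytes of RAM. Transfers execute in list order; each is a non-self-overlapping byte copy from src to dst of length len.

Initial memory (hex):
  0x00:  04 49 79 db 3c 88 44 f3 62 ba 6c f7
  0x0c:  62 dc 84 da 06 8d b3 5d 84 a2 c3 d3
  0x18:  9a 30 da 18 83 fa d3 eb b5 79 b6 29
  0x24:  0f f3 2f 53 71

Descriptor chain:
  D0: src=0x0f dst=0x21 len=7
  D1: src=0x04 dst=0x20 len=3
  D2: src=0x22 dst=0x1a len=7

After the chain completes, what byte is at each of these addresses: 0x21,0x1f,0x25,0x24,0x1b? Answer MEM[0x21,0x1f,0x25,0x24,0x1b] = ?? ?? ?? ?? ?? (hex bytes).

MEM[0x21,0x1f,0x25,0x24,0x1b] = 88 a2 5d b3 8d

[0] 0x0f->0x21 len=7 : da 06 8d b3 5d 84 a2
[1] 0x04->0x20 len=3 : 3c 88 44
[2] 0x22->0x1a len=7 : 44 8d b3 5d 84 a2 71
query mem[0x21]=0x88, mem[0x1f]=0xa2, mem[0x25]=0x5d, mem[0x24]=0xb3, mem[0x1b]=0x8d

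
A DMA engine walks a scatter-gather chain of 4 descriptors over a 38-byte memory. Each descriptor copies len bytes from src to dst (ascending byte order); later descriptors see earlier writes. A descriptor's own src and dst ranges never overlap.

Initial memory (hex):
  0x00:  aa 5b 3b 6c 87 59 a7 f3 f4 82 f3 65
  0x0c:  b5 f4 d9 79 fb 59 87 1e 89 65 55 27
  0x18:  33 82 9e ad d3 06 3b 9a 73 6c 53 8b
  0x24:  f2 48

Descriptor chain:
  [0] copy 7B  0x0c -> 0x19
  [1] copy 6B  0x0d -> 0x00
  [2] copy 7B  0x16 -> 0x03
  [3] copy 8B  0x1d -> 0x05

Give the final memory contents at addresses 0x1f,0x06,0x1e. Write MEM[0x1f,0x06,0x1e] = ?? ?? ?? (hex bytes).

[0] 0x0c->0x19 len=7 : b5 f4 d9 79 fb 59 87
[1] 0x0d->0x00 len=6 : f4 d9 79 fb 59 87
[2] 0x16->0x03 len=7 : 55 27 33 b5 f4 d9 79
[3] 0x1d->0x05 len=8 : fb 59 87 73 6c 53 8b f2
query mem[0x1f]=0x87, mem[0x06]=0x59, mem[0x1e]=0x59

MEM[0x1f,0x06,0x1e] = 87 59 59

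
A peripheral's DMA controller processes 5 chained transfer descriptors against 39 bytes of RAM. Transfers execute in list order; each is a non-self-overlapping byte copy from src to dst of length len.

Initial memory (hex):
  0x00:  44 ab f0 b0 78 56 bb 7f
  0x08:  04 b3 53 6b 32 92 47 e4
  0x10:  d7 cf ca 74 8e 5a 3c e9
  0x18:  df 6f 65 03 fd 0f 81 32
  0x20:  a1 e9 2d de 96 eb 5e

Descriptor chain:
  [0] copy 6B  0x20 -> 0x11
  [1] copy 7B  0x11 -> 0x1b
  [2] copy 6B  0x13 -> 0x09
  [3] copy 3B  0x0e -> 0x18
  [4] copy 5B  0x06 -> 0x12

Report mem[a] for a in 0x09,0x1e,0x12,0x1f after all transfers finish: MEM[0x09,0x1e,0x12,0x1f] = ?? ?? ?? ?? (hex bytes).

MEM[0x09,0x1e,0x12,0x1f] = 2d de bb 96

  after D0: wrote 6B at 0x11 = a1e92dde96eb
  after D1: wrote 7B at 0x1b = a1e92dde96ebe9
  after D2: wrote 6B at 0x09 = 2dde96ebe9df
  after D3: wrote 3B at 0x18 = dfe4d7
  after D4: wrote 5B at 0x12 = bb7f042dde
query mem[0x09]=0x2d, mem[0x1e]=0xde, mem[0x12]=0xbb, mem[0x1f]=0x96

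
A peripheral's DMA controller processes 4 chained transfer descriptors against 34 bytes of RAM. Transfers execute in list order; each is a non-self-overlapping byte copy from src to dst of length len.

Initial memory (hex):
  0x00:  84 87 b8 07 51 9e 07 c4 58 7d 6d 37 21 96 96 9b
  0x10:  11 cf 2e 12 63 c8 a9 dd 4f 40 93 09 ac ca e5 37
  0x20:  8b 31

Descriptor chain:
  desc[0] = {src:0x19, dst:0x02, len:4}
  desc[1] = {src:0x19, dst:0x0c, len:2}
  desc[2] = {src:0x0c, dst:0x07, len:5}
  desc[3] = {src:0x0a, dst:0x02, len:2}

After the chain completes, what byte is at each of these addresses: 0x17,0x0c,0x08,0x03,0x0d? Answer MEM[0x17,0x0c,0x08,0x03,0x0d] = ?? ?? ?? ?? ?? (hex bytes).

D0: mem[0x02..0x05] <- [40 93 09 ac]
D1: mem[0x0c..0x0d] <- [40 93]
D2: mem[0x07..0x0b] <- [40 93 96 9b 11]
D3: mem[0x02..0x03] <- [9b 11]
query mem[0x17]=0xdd, mem[0x0c]=0x40, mem[0x08]=0x93, mem[0x03]=0x11, mem[0x0d]=0x93

MEM[0x17,0x0c,0x08,0x03,0x0d] = dd 40 93 11 93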